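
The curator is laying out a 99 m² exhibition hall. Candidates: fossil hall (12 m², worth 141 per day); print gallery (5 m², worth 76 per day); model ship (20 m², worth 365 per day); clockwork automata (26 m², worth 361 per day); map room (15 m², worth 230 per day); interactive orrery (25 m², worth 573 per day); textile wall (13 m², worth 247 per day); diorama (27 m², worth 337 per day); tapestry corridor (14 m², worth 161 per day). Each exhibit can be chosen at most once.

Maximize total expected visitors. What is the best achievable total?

Filling by ratio: fossil hall + print gallery + model ship + map room + interactive orrery + textile wall for 1632, with 9 m² left unused.
Dropping fossil hall and print gallery frees 17 m²; slotting in clockwork automata (26 m²) lifts the total to 1776 at 99 m².
The closest alternative, fossil hall + model ship + map room + interactive orrery + textile wall + tapestry corridor, reaches only 1717.

1776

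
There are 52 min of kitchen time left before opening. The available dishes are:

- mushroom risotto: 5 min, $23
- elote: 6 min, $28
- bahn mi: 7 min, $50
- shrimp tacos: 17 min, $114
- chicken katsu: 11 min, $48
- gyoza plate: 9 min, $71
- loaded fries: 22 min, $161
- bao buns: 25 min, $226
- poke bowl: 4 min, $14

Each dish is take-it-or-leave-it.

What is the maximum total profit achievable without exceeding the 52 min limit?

411

Taking the top-ratio dishes first gives mushroom risotto + elote + bahn mi + gyoza plate + bao buns for 398 (52 min).
The 18 min tied up in mushroom risotto and elote and bahn mi is better spent on shrimp tacos — total rises to 411 (51 min).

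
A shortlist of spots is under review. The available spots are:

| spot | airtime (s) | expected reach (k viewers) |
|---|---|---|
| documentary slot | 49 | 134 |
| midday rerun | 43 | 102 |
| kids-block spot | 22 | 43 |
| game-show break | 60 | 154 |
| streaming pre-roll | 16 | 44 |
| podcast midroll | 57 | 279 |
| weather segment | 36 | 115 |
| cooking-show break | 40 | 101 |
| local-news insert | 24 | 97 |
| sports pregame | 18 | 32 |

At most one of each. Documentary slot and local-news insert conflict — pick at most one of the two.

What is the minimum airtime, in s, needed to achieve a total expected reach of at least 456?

117

Minimise s subject to total expected reach ≥ 456.
podcast midroll + weather segment + local-news insert: 491 expected reach at 117 s.
Below 117 s the best achievable stays under 456.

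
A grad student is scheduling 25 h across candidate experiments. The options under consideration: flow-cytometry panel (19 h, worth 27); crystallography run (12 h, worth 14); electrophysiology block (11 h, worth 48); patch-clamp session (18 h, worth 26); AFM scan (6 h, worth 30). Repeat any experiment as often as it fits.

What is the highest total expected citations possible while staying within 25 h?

Best packing: 4×AFM scan — 24 h, 120 total.
No other feasible combination exceeds 120.

120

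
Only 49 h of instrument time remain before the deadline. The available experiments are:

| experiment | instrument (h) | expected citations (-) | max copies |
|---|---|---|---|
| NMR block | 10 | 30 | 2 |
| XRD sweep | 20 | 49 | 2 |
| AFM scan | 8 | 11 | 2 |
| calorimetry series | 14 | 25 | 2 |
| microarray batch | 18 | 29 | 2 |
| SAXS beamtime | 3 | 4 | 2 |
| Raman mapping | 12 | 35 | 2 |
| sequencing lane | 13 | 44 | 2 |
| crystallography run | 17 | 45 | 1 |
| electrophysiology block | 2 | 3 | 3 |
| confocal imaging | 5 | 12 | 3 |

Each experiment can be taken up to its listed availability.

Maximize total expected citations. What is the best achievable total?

153

Greedy by ratio would take 2×NMR block + 2×sequencing lane + electrophysiology block: 48 h used, total 151.
Dropping NMR block and electrophysiology block frees 12 h; slotting in Raman mapping (12 h) lifts the total to 153 at 48 h.
The spare 1 h is too small for any remaining experiment, and no exchange beats 153.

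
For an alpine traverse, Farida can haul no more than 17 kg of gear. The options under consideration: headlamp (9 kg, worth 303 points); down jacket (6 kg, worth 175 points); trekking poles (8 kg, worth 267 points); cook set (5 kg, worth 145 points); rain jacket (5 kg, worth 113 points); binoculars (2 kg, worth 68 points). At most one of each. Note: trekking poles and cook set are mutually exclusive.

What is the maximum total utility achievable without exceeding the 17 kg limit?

A density-first pass picks headlamp + down jacket + binoculars — 546 at 17 kg.
The 8 kg tied up in down jacket and binoculars is better spent on trekking poles — total rises to 570 (17 kg).
That's the maximum — no feasible swap from here does better than 570.

570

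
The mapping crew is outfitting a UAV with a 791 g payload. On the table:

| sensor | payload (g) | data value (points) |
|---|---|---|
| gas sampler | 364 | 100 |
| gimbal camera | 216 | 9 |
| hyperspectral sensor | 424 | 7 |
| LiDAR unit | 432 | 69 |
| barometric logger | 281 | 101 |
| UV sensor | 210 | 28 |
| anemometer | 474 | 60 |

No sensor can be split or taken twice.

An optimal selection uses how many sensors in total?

2

Optimal total is 201.
For example gas sampler + barometric logger achieves it, using 645 g.
Any selection reaching 201 contains exactly 2 sensors.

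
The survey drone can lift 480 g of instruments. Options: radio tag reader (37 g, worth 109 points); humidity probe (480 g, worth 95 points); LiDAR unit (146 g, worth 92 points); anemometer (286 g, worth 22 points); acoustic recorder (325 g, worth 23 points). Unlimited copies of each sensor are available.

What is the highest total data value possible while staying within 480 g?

Ranking by ratio (data value/g): radio tag reader 2.95, LiDAR unit 0.63, humidity probe 0.20, anemometer 0.08.
The ratio ordering already packs tightly: 12×radio tag reader, 444 g, 1308.
No other feasible combination exceeds 1308.

1308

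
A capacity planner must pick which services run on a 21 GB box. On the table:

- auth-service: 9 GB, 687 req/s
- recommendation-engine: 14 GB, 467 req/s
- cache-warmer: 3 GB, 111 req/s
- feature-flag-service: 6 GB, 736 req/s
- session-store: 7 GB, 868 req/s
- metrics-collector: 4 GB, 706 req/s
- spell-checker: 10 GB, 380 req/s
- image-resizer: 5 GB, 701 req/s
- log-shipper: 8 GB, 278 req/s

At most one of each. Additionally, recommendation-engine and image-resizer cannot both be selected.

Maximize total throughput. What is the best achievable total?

2421

Greedy by ratio would take cache-warmer + session-store + metrics-collector + image-resizer: 19 GB used, total 2386.
Dropping image-resizer frees 5 GB; slotting in feature-flag-service (6 GB) lifts the total to 2421 at 20 GB.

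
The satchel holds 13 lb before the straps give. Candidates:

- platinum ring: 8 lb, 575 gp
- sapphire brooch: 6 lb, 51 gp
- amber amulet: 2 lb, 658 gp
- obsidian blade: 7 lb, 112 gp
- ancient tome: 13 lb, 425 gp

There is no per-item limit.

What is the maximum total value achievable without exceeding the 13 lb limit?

3948

Ranking by ratio (value/lb): amber amulet 329.00, platinum ring 71.88, ancient tome 32.69, obsidian blade 16.00.
Best packing: 6×amber amulet — 12 lb, 3948 total.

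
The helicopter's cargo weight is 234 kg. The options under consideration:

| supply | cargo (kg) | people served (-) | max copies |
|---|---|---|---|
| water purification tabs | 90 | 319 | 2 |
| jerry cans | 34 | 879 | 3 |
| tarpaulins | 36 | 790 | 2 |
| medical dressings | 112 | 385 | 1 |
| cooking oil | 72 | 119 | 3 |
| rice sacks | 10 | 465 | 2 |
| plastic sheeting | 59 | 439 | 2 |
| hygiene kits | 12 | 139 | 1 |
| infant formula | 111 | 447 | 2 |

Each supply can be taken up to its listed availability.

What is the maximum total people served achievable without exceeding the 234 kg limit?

5286

Density check — rice sacks 46.50, jerry cans 25.85, tarpaulins 21.94, hygiene kits 11.58 are the best per kg.
Taking 3×jerry cans + 2×tarpaulins + 2×rice sacks + hygiene kits: 206 kg used, 5286 in people served.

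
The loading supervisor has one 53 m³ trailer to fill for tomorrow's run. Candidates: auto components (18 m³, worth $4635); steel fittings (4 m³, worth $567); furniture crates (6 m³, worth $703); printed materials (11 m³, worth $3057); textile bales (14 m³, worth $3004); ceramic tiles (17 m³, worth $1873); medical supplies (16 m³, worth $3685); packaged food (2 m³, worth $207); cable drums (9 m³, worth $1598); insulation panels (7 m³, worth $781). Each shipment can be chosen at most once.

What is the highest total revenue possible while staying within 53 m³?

12294

Greedy by ratio would take auto components + steel fittings + printed materials + medical supplies + packaged food: 51 m³ used, total 12151.
A better packing is auto components + printed materials + textile bales + cable drums: 52 m³, total 12294.
Next best is auto components + furniture crates + printed materials + medical supplies + packaged food at 12287 (53 m³) — short by 7.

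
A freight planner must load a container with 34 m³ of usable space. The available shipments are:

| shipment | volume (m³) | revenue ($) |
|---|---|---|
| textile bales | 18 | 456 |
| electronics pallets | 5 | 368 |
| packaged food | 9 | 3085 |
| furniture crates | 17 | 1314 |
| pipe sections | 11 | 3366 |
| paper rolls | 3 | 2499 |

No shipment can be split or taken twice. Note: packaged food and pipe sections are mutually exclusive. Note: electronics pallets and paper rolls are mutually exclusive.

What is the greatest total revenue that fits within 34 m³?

7179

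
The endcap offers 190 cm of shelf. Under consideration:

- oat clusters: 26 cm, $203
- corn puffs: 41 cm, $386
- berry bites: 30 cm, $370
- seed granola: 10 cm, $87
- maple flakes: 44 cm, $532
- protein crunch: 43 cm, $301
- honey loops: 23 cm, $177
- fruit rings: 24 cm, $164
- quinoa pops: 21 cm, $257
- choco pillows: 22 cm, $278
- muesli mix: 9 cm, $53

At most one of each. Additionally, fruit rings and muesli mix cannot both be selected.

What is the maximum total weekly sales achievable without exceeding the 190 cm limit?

A density-first pass picks corn puffs + berry bites + seed granola + maple flakes + quinoa pops + choco pillows + muesli mix — 1963 at 177 cm.
Replace seed granola with honey loops: the trade gains 90 net, giving 2053 at 190 cm.
No other feasible combination exceeds 2053.

2053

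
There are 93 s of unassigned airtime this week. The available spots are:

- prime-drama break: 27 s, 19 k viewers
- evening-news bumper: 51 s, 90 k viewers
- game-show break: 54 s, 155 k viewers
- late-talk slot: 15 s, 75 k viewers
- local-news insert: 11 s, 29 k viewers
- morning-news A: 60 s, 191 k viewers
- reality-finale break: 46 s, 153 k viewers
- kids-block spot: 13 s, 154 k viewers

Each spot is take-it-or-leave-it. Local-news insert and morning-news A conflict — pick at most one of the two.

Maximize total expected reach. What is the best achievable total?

Taking the top-ratio spots first gives late-talk slot + local-news insert + reality-finale break + kids-block spot for 411 (85 s).
The 57 s tied up in local-news insert and reality-finale break is better spent on morning-news A — total rises to 420 (88 s).
Next best is game-show break + late-talk slot + local-news insert + kids-block spot at 413 (93 s) — short by 7.

420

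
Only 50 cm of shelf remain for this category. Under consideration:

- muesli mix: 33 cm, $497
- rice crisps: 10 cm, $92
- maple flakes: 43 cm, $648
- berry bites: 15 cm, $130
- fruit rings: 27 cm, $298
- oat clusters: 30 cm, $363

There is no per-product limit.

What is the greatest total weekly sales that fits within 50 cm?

Maple flakes uses 43 of the 50 cm and totals 648.
That's the maximum — no swap from here does better than 648.

648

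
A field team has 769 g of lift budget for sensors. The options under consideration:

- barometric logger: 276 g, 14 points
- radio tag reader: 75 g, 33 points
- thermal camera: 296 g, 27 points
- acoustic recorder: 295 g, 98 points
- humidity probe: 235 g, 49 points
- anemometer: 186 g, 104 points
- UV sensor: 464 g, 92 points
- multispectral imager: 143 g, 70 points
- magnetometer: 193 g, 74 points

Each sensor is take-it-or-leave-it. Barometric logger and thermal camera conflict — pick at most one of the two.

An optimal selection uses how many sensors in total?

4

Best achievable data value is 309.
One optimal bundle: radio tag reader + acoustic recorder + anemometer + magnetometer (749 g).
Every optimal selection uses 4 sensors.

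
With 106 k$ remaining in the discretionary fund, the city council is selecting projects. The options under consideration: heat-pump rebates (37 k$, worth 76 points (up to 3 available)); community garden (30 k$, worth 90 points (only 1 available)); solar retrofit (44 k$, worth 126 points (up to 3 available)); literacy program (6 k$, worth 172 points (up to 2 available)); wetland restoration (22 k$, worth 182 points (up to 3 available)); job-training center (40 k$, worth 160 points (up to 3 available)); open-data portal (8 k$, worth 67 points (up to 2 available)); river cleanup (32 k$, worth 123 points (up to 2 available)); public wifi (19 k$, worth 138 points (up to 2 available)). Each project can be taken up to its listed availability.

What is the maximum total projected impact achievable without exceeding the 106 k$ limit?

1095

Taking the top-ratio projects first gives 2×literacy program + 3×wetland restoration + 2×open-data portal for 1024 (94 k$).
Replace open-data portal with public wifi: the trade gains 71 net, giving 1095 at 105 k$.
No other feasible combination exceeds 1095.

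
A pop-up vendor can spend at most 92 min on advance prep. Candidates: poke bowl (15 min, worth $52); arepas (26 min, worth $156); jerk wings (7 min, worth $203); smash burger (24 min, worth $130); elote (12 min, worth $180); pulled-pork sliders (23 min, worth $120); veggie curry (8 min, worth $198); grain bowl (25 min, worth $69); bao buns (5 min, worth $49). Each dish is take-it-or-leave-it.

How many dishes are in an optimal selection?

Best achievable profit is 919.
One optimal bundle: poke bowl + arepas + jerk wings + smash burger + elote + veggie curry (92 min).
Every optimal selection uses 6 dishes.

6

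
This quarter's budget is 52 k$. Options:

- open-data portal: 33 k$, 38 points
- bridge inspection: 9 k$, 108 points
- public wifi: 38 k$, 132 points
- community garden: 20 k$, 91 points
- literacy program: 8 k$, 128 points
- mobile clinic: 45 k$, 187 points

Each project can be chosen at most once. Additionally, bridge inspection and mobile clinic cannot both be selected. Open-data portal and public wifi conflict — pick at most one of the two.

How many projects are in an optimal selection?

3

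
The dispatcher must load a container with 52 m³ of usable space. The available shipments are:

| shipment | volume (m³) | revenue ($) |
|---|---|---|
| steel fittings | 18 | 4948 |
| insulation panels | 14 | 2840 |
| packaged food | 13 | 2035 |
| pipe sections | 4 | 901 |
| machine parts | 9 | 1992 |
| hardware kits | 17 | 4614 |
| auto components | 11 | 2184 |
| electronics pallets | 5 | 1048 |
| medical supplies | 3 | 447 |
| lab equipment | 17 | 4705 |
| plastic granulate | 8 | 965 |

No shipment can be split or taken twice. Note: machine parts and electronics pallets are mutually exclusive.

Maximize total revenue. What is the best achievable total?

Best packing: steel fittings + hardware kits + lab equipment — 52 m³, 14267 total.

14267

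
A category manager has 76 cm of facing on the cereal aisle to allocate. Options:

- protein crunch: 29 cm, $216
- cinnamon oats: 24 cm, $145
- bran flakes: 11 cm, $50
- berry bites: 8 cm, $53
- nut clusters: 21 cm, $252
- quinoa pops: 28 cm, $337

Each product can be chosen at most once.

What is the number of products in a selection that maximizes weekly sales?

3

The maximum weekly sales within 76 cm is 734.
One optimal bundle: cinnamon oats + nut clusters + quinoa pops (73 cm).
Any selection reaching 734 contains exactly 3 products.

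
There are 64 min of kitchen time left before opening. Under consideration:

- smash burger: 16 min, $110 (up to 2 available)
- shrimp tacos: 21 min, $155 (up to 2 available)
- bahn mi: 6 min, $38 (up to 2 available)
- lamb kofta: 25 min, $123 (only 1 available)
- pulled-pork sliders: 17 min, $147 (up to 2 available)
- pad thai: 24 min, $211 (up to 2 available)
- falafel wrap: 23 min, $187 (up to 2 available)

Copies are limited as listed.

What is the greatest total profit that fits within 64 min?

545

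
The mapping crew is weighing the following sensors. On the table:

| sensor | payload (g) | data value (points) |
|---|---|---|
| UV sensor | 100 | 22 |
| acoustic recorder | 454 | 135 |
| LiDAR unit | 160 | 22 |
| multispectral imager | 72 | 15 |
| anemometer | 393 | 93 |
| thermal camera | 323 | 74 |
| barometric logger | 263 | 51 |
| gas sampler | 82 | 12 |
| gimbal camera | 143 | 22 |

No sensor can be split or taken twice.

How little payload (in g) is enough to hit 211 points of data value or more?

847

Minimise g subject to total data value ≥ 211.
acoustic recorder + anemometer reaches 228 using 847 g.
Below 847 g the best achievable stays under 211.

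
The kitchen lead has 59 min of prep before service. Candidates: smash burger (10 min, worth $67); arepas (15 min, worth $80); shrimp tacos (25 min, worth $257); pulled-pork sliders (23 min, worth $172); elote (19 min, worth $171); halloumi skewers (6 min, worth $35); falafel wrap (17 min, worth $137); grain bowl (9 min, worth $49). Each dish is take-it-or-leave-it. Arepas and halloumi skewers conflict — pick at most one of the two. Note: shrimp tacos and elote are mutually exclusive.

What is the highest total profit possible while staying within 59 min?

496

Best packing: smash burger + shrimp tacos + pulled-pork sliders — 58 min, 496 total.
The spare 1 min is too small for any remaining dish, and no feasible exchange beats 496.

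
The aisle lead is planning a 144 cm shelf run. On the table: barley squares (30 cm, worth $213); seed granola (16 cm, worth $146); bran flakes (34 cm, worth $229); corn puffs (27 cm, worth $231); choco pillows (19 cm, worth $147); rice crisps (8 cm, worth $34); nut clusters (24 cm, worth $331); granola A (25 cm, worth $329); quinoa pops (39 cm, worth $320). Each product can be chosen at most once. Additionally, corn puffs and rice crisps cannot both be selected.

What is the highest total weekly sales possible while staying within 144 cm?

Best packing: barley squares + seed granola + corn puffs + choco pillows + nut clusters + granola A — 141 cm, 1397 total.
Next best is barley squares + seed granola + rice crisps + nut clusters + granola A + quinoa pops at 1373 (142 cm) — short by 24.

1397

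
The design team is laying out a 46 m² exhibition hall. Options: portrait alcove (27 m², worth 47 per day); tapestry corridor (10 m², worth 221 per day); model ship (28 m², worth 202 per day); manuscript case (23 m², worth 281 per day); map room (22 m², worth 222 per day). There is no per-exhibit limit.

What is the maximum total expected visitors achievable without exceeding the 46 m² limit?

884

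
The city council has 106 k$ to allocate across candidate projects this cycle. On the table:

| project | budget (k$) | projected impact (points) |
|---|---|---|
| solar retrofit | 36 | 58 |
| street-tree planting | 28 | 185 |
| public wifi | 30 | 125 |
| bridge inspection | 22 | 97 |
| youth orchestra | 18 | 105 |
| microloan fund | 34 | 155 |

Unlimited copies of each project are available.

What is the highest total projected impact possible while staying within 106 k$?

660

3×street-tree planting + youth orchestra uses 102 of the 106 k$ and totals 660.
No other feasible combination exceeds 660.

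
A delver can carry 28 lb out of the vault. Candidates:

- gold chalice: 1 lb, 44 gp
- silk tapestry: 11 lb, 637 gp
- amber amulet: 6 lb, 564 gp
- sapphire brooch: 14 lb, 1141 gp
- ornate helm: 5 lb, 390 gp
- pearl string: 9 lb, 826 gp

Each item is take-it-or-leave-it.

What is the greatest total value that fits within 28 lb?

Taking the top-ratio items first gives gold chalice + amber amulet + ornate helm + pearl string for 1824 (21 lb).
The 7 lb tied up in gold chalice and amber amulet is better spent on sapphire brooch — total rises to 2357 (28 lb).
Next best is gold chalice + amber amulet + sapphire brooch + ornate helm at 2139 (26 lb) — short by 218.

2357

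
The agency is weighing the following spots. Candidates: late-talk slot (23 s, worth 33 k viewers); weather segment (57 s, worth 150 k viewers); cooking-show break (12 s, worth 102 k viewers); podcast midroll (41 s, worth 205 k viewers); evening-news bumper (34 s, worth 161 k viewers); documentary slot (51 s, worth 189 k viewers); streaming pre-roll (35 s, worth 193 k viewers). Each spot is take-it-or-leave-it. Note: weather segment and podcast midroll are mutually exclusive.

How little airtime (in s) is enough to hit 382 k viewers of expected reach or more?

76

Look for the lowest-airtime combination reaching 382.
Taking podcast midroll + streaming pre-roll gives 398 (≥ 382) for 76 s.
No combination under 76 s hits 382.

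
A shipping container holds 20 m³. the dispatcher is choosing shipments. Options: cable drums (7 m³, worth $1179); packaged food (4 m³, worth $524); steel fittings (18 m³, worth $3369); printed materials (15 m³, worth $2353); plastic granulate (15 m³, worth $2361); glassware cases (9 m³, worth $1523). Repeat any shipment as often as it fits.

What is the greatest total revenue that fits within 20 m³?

Density check — steel fittings 187.17, glassware cases 169.22, cable drums 168.43 are the best per m³.
Best packing: steel fittings — 18 m³, 3369 total.
No other feasible combination exceeds 3369.

3369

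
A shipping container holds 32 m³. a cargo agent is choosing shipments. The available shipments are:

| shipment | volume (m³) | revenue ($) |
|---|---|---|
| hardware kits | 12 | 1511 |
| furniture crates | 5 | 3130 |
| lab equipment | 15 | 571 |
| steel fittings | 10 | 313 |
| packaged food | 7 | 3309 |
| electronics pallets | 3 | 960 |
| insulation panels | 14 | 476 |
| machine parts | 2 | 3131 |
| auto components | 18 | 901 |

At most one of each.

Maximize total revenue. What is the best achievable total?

12041

Best packing: hardware kits + furniture crates + packaged food + electronics pallets + machine parts — 29 m³, 12041 total.
Nothing else within 32 m³ beats 12041.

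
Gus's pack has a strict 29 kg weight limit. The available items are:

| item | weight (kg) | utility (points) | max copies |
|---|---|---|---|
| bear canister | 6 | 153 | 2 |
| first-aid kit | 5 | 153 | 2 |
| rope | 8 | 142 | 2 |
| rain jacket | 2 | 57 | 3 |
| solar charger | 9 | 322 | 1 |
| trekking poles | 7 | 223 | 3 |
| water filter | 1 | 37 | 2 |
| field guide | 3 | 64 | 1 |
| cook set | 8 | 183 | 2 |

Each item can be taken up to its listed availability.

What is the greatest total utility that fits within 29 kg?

958

Greedy by ratio would take 2×rain jacket + solar charger + 2×trekking poles + 2×water filter: 29 kg used, total 956.
Dropping 2×rain jacket and water filter frees 5 kg; slotting in first-aid kit (5 kg) lifts the total to 958 at 29 kg.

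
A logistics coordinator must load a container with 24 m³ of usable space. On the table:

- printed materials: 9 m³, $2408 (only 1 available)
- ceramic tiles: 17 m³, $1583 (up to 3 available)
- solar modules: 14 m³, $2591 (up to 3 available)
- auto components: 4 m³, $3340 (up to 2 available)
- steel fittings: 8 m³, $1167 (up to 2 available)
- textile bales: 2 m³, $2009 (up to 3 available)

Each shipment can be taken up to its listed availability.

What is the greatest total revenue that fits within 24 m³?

15115

Taking printed materials + 2×auto components + 3×textile bales: 23 m³ used, 15115 in revenue.
That's the maximum — no swap from here does better than 15115.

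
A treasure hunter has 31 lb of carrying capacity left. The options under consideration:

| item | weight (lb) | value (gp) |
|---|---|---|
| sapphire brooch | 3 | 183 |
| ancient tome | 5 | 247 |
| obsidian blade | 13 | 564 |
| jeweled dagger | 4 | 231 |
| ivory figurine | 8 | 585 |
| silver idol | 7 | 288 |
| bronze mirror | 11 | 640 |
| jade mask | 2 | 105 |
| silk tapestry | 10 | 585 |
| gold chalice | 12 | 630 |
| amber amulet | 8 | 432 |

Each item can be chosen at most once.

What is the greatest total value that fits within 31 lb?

Filling by ratio: sapphire brooch + jeweled dagger + ivory figurine + jade mask + silk tapestry for 1689, with 4 lb left unused.
The 7 lb tied up in sapphire brooch and jeweled dagger is better spent on bronze mirror — total rises to 1915 (31 lb).
Runner-up sapphire brooch + ivory figurine + jade mask + silk tapestry + amber amulet tops out at 1890.

1915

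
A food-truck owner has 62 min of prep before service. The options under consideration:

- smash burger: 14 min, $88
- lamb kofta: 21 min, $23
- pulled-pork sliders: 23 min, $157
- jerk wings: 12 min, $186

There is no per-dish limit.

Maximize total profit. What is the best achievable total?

Taking 5×jerk wings: 60 min used, 930 in profit.
The spare 2 min is too small for any remaining dish, and no exchange beats 930.

930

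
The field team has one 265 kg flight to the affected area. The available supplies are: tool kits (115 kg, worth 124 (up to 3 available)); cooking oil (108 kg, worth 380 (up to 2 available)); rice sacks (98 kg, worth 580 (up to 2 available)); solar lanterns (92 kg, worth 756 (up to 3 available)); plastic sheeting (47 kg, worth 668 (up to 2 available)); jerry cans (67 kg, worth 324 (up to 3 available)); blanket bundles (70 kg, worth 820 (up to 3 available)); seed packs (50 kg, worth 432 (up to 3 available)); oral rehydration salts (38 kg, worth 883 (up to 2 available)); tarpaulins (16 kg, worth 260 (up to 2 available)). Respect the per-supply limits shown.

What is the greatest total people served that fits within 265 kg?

4182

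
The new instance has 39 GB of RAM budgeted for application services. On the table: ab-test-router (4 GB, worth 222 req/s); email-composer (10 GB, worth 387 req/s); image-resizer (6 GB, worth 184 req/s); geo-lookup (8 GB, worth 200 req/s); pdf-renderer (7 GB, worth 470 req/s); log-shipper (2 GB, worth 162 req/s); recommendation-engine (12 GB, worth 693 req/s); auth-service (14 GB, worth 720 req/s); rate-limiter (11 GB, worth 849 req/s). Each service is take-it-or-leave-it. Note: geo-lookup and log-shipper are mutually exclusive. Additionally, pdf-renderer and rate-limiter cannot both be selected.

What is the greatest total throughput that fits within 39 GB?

Density check — log-shipper 81.00, rate-limiter 77.18, pdf-renderer 67.14 are the best per GB.
Taking log-shipper + recommendation-engine + auth-service + rate-limiter: 39 GB used, 2424 in throughput.

2424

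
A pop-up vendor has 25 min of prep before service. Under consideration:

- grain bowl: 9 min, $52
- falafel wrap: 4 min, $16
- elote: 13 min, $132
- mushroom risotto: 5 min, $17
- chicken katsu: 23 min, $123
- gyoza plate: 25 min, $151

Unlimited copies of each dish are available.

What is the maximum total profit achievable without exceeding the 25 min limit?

184

By profit per min: elote 10.15, gyoza plate 6.04, grain bowl 5.78, chicken katsu 5.35 lead.
Taking grain bowl + elote: 22 min used, 184 in profit.
That's the maximum — no swap from here does better than 184.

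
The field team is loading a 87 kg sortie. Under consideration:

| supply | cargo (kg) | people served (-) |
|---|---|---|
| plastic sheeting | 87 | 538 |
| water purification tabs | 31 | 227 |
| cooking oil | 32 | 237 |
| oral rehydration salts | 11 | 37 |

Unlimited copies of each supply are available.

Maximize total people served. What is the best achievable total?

548

Taking 2×cooking oil + 2×oral rehydration salts: 86 kg used, 548 in people served.
Every other selection either busts 87 kg or fails to beat 548.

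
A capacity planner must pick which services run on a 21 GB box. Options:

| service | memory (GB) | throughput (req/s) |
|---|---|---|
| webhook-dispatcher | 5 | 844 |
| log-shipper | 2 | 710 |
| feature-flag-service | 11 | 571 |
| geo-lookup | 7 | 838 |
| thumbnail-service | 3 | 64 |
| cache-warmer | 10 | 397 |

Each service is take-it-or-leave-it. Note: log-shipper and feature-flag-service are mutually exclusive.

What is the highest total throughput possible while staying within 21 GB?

2456

Ranking by ratio (throughput/GB): log-shipper 355.00, webhook-dispatcher 168.80, geo-lookup 119.71.
Taking webhook-dispatcher + log-shipper + geo-lookup + thumbnail-service: 17 GB used, 2456 in throughput.
That's the maximum — no feasible swap from here does better than 2456.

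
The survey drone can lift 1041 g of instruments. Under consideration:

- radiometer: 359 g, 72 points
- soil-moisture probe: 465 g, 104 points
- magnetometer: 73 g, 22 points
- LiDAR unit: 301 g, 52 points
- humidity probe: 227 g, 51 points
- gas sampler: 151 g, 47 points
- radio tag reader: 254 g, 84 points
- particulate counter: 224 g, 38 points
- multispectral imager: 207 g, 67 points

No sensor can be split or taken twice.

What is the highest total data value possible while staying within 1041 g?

277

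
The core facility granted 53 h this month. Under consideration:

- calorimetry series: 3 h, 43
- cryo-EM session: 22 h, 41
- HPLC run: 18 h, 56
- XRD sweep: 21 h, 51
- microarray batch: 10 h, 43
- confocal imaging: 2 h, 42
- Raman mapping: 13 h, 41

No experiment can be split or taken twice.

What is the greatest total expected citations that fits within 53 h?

By expected citations per h: confocal imaging 21.00, calorimetry series 14.33, microarray batch 4.30 lead.
Best packing: calorimetry series + HPLC run + microarray batch + confocal imaging + Raman mapping — 46 h, 225 total.
The spare 7 h is too small for any remaining experiment, and no exchange beats 225.

225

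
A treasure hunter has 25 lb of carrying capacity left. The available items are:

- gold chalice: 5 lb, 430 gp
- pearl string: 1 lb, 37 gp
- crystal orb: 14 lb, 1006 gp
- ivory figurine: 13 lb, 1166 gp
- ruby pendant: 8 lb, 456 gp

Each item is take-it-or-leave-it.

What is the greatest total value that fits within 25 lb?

Filling by ratio: gold chalice + pearl string + ivory figurine for 1633, with 6 lb left unused.
Dropping gold chalice frees 5 lb; slotting in ruby pendant (8 lb) lifts the total to 1659 at 22 lb.
Next best is gold chalice + pearl string + ivory figurine at 1633 (19 lb) — short by 26.

1659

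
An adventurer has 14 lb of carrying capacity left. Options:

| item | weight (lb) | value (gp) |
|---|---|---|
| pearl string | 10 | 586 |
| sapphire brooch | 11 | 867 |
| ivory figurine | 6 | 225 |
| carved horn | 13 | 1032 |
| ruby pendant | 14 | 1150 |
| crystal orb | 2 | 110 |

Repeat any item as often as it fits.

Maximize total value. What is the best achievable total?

Ranking by ratio (value/lb): ruby pendant 82.14, carved horn 79.38, sapphire brooch 78.82, pearl string 58.60.
Best packing: ruby pendant — 14 lb, 1150 total.

1150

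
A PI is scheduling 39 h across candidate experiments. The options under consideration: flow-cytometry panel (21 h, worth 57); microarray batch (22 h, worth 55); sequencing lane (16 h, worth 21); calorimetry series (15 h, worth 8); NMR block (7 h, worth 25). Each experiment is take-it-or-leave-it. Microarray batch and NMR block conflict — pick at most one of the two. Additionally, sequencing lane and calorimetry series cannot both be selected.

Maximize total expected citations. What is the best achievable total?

Best packing: flow-cytometry panel + NMR block — 28 h, 82 total.
Next best is flow-cytometry panel + sequencing lane at 78 (37 h) — short by 4.

82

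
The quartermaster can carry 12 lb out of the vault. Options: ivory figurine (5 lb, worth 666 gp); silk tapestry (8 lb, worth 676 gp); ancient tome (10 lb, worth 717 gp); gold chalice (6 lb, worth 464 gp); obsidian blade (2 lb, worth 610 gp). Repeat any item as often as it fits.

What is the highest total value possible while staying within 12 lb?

3660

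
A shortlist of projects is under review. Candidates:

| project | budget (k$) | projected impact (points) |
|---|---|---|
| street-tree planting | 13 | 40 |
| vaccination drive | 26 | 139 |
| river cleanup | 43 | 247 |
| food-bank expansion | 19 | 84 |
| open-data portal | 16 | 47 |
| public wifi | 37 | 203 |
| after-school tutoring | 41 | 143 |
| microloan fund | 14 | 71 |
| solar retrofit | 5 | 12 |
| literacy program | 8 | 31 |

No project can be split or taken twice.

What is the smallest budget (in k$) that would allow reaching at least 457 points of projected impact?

83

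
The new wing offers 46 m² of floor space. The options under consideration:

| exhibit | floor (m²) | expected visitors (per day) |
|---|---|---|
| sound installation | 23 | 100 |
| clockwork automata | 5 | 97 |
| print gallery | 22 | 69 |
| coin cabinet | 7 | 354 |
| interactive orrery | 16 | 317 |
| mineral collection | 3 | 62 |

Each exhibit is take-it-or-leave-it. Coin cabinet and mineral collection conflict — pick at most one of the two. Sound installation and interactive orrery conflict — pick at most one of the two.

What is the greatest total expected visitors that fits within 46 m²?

Best packing: clockwork automata + coin cabinet + interactive orrery — 28 m², 768 total.

768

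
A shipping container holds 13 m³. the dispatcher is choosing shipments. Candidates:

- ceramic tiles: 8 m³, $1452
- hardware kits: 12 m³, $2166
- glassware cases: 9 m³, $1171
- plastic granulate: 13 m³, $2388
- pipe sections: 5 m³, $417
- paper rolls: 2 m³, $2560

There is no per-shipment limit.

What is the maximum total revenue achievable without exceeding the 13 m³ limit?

The ratio ordering already packs tightly: 6×paper rolls, 12 m³, 15360.
That's the maximum — no swap from here does better than 15360.

15360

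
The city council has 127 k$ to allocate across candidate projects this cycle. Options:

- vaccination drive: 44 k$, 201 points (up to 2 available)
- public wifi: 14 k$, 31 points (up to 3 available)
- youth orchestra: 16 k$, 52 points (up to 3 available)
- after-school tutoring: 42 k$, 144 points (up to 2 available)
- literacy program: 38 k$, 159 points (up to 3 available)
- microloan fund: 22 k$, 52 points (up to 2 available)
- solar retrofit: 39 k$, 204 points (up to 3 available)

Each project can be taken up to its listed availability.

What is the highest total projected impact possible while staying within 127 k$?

Best packing: 3×solar retrofit — 117 k$, 612 total.
That's the maximum — no swap from here does better than 612.

612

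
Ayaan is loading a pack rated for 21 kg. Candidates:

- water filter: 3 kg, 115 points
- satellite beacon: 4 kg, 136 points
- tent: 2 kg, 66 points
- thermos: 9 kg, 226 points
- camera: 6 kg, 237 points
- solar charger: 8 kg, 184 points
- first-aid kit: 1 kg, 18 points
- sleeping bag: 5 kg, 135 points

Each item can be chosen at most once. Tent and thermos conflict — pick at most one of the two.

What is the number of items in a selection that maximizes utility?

6

Optimal total is 707.
For example water filter + satellite beacon + tent + camera + first-aid kit + sleeping bag achieves it, using 21 kg.
Every optimal selection uses 6 items.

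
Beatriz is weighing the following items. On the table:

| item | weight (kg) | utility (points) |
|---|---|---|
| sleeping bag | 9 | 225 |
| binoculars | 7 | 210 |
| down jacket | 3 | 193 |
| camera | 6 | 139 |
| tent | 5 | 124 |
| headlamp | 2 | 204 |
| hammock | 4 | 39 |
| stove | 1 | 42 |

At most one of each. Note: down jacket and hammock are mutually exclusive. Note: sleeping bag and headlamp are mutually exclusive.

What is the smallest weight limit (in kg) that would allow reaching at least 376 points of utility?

Minimise kg subject to total utility ≥ 376.
down jacket + headlamp reaches 397 using 5 kg.
Any bundle with less than 5 kg falls short of 376.

5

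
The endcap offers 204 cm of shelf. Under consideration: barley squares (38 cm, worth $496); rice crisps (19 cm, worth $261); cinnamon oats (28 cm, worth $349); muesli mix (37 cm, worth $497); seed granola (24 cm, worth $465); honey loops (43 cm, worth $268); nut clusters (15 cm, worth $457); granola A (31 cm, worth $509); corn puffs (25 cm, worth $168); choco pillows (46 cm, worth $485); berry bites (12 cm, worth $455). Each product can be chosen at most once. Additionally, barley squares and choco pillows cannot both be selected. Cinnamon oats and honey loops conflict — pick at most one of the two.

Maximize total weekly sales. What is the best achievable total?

Ranking by ratio (weekly sales/cm): berry bites 37.92, nut clusters 30.47, seed granola 19.38.
The ratio ordering already packs tightly: barley squares + rice crisps + cinnamon oats + muesli mix + seed granola + nut clusters + granola A + berry bites, 204 cm, 3489.

3489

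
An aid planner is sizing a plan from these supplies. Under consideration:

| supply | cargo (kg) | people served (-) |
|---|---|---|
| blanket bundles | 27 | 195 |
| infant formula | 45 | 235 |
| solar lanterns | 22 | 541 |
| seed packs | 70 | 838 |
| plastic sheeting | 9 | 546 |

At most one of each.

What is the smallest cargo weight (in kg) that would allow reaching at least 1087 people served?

31

Look for the lowest-cargo combination reaching 1087.
solar lanterns + plastic sheeting reaches 1087 using 31 kg.
No combination under 31 kg hits 1087.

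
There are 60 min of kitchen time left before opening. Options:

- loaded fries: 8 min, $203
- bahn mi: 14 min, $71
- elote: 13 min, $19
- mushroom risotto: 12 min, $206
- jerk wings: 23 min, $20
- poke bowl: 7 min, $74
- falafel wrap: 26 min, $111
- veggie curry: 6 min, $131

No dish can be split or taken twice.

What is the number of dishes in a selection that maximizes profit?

5

The maximum profit within 60 min is 725.
loaded fries + mushroom risotto + poke bowl + falafel wrap + veggie curry hits 725 at 59 min.
All optima have 5 dishes.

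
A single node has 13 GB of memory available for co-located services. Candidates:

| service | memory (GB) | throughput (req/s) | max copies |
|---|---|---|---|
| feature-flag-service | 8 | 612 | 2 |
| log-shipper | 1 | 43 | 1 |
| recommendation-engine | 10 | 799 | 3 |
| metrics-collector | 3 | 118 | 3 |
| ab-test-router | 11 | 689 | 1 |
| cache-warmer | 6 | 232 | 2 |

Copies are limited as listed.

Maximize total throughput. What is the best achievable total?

917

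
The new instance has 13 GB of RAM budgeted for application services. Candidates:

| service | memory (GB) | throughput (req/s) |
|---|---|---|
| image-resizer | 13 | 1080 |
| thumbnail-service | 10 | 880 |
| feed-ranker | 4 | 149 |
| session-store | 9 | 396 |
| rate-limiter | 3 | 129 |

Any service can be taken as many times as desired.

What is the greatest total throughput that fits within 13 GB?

1080

Taking the top-ratio services first gives thumbnail-service + rate-limiter for 1009 (13 GB).
Dropping thumbnail-service and rate-limiter frees 13 GB; slotting in image-resizer (13 GB) lifts the total to 1080 at 13 GB.
That's the maximum — no swap from here does better than 1080.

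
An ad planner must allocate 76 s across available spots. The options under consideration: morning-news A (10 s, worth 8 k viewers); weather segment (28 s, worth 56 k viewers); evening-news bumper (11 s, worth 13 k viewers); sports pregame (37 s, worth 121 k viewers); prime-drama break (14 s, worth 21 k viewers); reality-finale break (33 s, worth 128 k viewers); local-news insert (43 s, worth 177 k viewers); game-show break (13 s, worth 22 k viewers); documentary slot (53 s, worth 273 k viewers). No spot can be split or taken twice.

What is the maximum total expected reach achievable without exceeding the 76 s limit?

305

A density-first pass picks morning-news A + game-show break + documentary slot — 303 at 76 s.
Reworking the packing: reality-finale break + local-news insert uses 76 s and improves the total to 305.
Runner-up morning-news A + game-show break + documentary slot tops out at 303.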